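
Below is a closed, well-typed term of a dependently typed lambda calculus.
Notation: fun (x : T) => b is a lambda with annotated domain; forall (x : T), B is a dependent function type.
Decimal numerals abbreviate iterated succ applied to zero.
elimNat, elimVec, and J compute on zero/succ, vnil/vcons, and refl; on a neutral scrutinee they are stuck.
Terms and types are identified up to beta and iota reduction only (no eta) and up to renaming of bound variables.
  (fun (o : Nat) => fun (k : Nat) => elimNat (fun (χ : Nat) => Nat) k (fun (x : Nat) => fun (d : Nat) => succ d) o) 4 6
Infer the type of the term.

type:
  Nat


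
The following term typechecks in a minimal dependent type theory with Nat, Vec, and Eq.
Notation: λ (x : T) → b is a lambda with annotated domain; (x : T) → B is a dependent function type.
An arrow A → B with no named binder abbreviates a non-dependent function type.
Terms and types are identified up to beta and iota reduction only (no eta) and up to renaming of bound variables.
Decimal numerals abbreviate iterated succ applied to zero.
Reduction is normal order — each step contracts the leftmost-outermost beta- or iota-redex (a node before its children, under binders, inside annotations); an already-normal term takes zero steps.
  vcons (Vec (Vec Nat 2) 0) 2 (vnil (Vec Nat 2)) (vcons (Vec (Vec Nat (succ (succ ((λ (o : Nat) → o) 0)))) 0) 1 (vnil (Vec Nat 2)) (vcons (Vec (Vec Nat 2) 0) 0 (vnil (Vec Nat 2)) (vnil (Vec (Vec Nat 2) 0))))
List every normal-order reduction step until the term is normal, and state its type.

reduction (normal order):
  vcons (Vec (Vec Nat 2) 0) 2 (vnil (Vec Nat 2)) (vcons (Vec (Vec Nat (succ (succ ((λ (o : Nat) → o) 0)))) 0) 1 (vnil (Vec Nat 2)) (vcons (Vec (Vec Nat 2) 0) 0 (vnil (Vec Nat 2)) (vnil (Vec (Vec Nat 2) 0))))
  ~> vcons (Vec (Vec Nat 2) 0) 2 (vnil (Vec Nat 2)) (vcons (Vec (Vec Nat 2) 0) 1 (vnil (Vec Nat 2)) (vcons (Vec (Vec Nat 2) 0) 0 (vnil (Vec Nat 2)) (vnil (Vec (Vec Nat 2) 0))))
the term's type:
  Vec (Vec (Vec Nat 2) 0) 3


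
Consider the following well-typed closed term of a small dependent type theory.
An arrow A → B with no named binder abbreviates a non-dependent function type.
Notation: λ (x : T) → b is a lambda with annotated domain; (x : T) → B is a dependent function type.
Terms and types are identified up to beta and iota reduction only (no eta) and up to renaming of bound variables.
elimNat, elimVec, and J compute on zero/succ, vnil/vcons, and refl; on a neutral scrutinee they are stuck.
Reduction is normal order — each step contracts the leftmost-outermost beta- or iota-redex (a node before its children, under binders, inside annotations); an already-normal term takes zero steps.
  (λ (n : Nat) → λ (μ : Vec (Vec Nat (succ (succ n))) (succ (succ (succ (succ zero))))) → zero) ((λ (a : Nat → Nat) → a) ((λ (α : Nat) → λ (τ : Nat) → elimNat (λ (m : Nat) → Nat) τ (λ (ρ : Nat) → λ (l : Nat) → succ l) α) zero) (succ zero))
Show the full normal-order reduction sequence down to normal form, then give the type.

normal-order reduction sequence:
  (λ (n : Nat) → λ (μ : Vec (Vec Nat (succ (succ n))) (succ (succ (succ (succ zero))))) → zero) ((λ (a : Nat → Nat) → a) ((λ (α : Nat) → λ (τ : Nat) → elimNat (λ (m : Nat) → Nat) τ (λ (ρ : Nat) → λ (l : Nat) → succ l) α) zero) (succ zero))
  ~> λ (n : Vec (Vec Nat (succ (succ ((λ (μ : Nat → Nat) → μ) ((λ (a : Nat) → λ (α : Nat) → elimNat (λ (τ : Nat) → Nat) α (λ (m : Nat) → λ (ρ : Nat) → succ ρ) a) zero) (succ zero))))) (succ (succ (succ (succ zero))))) → zero
  ~> λ (n : Vec (Vec Nat (succ (succ ((λ (μ : Nat) → λ (a : Nat) → elimNat (λ (α : Nat) → Nat) a (λ (τ : Nat) → λ (m : Nat) → succ m) μ) zero (succ zero))))) (succ (succ (succ (succ zero))))) → zero
  ~> λ (n : Vec (Vec Nat (succ (succ ((λ (μ : Nat) → elimNat (λ (a : Nat) → Nat) μ (λ (α : Nat) → λ (τ : Nat) → succ τ) zero) (succ zero))))) (succ (succ (succ (succ zero))))) → zero
  ~> λ (n : Vec (Vec Nat (succ (succ (elimNat (λ (μ : Nat) → Nat) (succ zero) (λ (a : Nat) → λ (α : Nat) → succ α) zero)))) (succ (succ (succ (succ zero))))) → zero
  ~> λ (n : Vec (Vec Nat (succ (succ (succ zero)))) (succ (succ (succ (succ zero))))) → zero
the term's type:
  Vec (Vec Nat (succ (succ (succ zero)))) (succ (succ (succ (succ zero)))) → Nat


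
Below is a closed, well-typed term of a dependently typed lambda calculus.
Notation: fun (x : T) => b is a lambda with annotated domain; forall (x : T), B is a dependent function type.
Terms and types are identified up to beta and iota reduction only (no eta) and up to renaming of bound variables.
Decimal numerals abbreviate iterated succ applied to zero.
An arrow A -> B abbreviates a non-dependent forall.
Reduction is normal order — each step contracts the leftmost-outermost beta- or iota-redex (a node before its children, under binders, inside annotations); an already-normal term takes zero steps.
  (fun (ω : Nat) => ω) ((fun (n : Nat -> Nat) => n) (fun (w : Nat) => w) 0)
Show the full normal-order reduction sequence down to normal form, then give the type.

normal-order reduction sequence:
  (fun (ω : Nat) => ω) ((fun (n : Nat -> Nat) => n) (fun (w : Nat) => w) 0)
  ~> (fun (ω : Nat -> Nat) => ω) (fun (n : Nat) => n) 0
  ~> (fun (ω : Nat) => ω) 0
  ~> 0
type:
  Nat


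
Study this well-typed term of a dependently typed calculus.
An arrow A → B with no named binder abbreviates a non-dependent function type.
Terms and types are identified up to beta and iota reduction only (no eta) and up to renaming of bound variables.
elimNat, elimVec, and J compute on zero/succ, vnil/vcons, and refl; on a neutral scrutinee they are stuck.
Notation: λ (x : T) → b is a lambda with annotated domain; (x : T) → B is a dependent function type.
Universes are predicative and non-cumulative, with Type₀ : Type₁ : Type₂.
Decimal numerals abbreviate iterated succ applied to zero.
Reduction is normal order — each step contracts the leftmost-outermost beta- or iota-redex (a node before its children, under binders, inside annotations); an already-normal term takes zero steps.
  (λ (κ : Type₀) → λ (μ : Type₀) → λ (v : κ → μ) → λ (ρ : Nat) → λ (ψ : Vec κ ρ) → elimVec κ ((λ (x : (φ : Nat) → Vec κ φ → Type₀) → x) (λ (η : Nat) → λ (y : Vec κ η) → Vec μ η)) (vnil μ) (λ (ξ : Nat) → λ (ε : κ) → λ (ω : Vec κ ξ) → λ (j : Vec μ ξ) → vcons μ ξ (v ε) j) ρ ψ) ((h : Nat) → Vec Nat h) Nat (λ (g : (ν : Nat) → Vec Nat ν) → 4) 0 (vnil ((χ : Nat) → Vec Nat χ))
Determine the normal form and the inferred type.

reduced normal form:
  vnil Nat
type:
  Vec Nat 0
observation: 6 normal-order steps normalize the term, beginning with a beta-redex.


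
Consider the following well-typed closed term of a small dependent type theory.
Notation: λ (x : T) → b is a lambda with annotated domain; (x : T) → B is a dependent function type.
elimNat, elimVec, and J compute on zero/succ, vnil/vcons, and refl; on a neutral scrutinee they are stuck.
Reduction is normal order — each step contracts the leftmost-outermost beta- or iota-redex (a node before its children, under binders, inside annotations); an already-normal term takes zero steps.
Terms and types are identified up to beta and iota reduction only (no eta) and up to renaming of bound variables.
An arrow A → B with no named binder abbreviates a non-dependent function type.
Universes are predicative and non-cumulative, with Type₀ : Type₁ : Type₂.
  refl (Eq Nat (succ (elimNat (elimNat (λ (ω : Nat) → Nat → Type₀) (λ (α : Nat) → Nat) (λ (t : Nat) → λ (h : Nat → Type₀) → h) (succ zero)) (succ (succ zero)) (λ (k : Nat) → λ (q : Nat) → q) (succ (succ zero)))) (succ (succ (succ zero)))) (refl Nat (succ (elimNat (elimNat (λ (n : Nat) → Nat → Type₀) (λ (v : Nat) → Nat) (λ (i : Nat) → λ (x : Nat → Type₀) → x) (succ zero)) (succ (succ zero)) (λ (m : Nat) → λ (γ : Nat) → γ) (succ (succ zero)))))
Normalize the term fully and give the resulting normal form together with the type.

normal form:
  refl (Eq Nat (succ (succ (succ zero))) (succ (succ (succ zero)))) (refl Nat (succ (succ (succ zero))))
the term's type:
  Eq (Eq Nat (succ (succ (succ zero))) (succ (succ (succ zero)))) (refl Nat (succ (succ (succ zero)))) (refl Nat (succ (succ (succ zero))))
observation: 14 normal-order steps separate the term from its normal form.


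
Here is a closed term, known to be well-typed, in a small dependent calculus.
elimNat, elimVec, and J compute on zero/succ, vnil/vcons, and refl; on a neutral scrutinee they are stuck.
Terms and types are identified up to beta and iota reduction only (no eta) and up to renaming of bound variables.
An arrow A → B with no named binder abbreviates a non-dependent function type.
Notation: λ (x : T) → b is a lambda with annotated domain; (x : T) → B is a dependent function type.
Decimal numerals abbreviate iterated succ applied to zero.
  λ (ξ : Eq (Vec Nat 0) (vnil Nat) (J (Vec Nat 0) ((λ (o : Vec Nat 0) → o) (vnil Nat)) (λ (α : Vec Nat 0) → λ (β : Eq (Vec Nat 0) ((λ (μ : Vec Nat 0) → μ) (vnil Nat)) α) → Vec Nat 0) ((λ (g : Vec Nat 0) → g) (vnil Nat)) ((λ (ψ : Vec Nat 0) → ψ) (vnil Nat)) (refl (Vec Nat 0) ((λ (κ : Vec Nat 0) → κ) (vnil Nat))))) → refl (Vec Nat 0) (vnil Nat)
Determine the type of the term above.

type:
  Eq (Vec Nat 0) (vnil Nat) (vnil Nat) → Eq (Vec Nat 0) (vnil Nat) (vnil Nat)


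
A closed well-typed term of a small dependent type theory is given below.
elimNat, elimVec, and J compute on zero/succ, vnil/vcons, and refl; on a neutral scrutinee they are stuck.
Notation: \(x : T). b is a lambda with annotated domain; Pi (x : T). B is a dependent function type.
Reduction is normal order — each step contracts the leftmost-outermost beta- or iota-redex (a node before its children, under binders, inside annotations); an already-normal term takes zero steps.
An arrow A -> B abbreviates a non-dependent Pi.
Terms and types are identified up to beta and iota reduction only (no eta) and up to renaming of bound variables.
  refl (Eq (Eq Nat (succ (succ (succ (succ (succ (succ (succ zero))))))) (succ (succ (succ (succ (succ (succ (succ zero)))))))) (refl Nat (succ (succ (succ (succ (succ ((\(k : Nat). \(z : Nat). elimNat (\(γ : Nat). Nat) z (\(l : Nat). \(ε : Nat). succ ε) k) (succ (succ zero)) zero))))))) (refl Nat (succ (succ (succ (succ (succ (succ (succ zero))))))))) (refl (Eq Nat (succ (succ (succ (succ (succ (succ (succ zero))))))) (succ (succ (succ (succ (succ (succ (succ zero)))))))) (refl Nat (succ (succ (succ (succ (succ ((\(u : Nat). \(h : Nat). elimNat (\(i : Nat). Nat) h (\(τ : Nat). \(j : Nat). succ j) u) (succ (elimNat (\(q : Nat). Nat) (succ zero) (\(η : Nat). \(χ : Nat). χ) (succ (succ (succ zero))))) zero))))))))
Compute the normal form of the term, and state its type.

normal form:
  refl (Eq (Eq Nat (succ (succ (succ (succ (succ (succ (succ zero))))))) (succ (succ (succ (succ (succ (succ (succ zero)))))))) (refl Nat (succ (succ (succ (succ (succ (succ (succ zero)))))))) (refl Nat (succ (succ (succ (succ (succ (succ (succ zero))))))))) (refl (Eq Nat (succ (succ (succ (succ (succ (succ (succ zero))))))) (succ (succ (succ (succ (succ (succ (succ zero)))))))) (refl Nat (succ (succ (succ (succ (succ (succ (succ zero)))))))))
the term's type:
  Eq (Eq (Eq Nat (succ (succ (succ (succ (succ (succ (succ zero))))))) (succ (succ (succ (succ (succ (succ (succ zero)))))))) (refl Nat (succ (succ (succ (succ (succ (succ (succ zero)))))))) (refl Nat (succ (succ (succ (succ (succ (succ (succ zero))))))))) (refl (Eq Nat (succ (succ (succ (succ (succ (succ (succ zero))))))) (succ (succ (succ (succ (succ (succ (succ zero)))))))) (refl Nat (succ (succ (succ (succ (succ (succ (succ zero))))))))) (refl (Eq Nat (succ (succ (succ (succ (succ (succ (succ zero))))))) (succ (succ (succ (succ (succ (succ (succ zero)))))))) (refl Nat (succ (succ (succ (succ (succ (succ (succ zero)))))))))
observation: the first redex contracted is a beta-redex; the normal form is reached in 28 normal-order steps.


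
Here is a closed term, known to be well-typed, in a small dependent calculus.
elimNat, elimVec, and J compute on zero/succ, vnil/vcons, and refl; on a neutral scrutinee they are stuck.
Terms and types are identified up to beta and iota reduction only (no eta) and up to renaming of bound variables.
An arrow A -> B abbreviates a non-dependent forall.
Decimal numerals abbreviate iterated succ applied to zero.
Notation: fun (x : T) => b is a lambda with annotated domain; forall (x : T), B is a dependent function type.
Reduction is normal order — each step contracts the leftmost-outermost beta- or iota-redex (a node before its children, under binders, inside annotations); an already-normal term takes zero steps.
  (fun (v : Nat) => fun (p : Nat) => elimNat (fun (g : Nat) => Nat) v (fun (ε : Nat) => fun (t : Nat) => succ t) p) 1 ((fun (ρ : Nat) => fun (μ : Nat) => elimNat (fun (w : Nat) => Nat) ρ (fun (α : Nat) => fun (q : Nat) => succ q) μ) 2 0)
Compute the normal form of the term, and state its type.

reduced normal form:
  3
inferred type:
  Nat


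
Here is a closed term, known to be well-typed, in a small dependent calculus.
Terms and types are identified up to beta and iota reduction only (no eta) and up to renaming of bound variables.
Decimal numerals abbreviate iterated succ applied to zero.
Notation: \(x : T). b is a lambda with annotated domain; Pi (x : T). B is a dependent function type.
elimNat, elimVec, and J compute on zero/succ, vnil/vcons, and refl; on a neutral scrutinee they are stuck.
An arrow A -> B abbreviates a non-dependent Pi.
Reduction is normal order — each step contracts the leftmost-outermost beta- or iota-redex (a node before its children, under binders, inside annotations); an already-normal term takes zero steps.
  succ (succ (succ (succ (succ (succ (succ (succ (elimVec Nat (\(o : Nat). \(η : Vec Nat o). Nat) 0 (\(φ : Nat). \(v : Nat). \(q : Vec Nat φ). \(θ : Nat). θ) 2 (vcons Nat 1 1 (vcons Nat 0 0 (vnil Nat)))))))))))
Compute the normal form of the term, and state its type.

resulting normal form:
  8
type:
  Nat
observation: reduction starts at an elimVec iota-redex, and 11 normal-order steps reach the normal form.


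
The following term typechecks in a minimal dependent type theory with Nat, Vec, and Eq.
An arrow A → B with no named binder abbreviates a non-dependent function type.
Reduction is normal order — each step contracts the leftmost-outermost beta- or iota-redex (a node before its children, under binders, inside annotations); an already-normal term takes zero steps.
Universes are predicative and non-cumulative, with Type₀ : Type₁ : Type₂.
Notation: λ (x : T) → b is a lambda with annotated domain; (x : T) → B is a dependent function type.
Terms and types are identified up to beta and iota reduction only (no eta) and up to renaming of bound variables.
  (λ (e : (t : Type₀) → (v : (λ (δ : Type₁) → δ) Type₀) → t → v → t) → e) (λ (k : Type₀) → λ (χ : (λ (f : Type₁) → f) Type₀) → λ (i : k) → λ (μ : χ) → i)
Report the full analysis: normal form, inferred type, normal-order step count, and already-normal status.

normal form:
  λ (e : Type₀) → λ (t : Type₀) → λ (v : e) → λ (δ : t) → v
inferred type:
  (e : Type₀) → (t : Type₀) → e → t → e
reduction steps (normal order): 2
term was already normal: no
first contracted redex: a beta-redex


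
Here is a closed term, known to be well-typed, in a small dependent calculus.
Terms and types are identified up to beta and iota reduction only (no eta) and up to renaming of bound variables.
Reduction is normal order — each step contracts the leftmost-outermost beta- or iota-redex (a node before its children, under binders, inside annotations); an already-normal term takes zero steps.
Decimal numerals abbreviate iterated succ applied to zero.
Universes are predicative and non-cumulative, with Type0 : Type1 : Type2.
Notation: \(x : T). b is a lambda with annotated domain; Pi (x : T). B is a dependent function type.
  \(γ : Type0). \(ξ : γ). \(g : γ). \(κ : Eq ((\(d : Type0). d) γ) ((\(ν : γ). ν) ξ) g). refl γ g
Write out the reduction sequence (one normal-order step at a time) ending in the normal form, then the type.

normal-order reduction sequence:
  \(γ : Type0). \(ξ : γ). \(g : γ). \(κ : Eq ((\(d : Type0). d) γ) ((\(ν : γ). ν) ξ) g). refl γ g
  ~> \(γ : Type0). \(ξ : γ). \(g : γ). \(κ : Eq γ ((\(d : γ). d) ξ) g). refl γ g
  ~> \(γ : Type0). \(ξ : γ). \(g : γ). \(κ : Eq γ ξ g). refl γ g
type:
  Pi (γ : Type0). Pi (ξ : γ). Pi (g : γ). Pi (κ : Eq γ ξ g). Eq γ g g


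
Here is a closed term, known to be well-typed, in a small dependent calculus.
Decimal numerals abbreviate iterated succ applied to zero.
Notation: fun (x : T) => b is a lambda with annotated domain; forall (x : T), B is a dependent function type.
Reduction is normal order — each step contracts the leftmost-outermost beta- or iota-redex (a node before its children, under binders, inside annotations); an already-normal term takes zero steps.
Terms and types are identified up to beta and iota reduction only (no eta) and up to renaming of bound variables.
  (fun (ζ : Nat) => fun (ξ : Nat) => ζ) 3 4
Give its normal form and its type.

resulting normal form:
  3
inferred type:
  Nat


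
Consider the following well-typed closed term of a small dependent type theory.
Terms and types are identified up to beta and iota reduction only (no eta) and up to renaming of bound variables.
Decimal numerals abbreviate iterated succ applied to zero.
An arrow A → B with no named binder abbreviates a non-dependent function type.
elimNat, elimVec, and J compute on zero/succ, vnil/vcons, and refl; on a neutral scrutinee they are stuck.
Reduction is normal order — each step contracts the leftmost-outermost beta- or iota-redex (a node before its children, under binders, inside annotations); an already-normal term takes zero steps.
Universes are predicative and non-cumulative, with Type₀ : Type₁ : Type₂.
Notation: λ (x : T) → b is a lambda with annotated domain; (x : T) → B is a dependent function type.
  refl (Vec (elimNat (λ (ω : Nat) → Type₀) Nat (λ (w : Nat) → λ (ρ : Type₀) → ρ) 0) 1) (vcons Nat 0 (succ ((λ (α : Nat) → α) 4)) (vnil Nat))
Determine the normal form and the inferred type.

normal form:
  refl (Vec Nat 1) (vcons Nat 0 5 (vnil Nat))
type:
  Eq (Vec Nat 1) (vcons Nat 0 5 (vnil Nat)) (vcons Nat 0 5 (vnil Nat))
observation: the first redex contracted is an elimNat iota-redex; the normal form is reached in 2 normal-order steps.


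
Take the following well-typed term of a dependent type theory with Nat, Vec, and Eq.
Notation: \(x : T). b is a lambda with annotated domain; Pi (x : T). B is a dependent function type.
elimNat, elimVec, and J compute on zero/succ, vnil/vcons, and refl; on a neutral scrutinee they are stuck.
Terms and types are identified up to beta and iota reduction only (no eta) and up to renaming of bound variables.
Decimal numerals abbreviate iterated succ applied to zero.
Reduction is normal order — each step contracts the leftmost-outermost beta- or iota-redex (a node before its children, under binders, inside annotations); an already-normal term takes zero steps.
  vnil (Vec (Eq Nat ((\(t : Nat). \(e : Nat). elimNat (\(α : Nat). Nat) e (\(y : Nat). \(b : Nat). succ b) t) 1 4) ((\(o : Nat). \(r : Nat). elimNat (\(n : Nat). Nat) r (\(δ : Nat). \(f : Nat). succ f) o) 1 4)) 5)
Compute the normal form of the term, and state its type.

normal form:
  vnil (Vec (Eq Nat 5 5) 5)
type:
  Vec (Vec (Eq Nat 5 5) 5) 0


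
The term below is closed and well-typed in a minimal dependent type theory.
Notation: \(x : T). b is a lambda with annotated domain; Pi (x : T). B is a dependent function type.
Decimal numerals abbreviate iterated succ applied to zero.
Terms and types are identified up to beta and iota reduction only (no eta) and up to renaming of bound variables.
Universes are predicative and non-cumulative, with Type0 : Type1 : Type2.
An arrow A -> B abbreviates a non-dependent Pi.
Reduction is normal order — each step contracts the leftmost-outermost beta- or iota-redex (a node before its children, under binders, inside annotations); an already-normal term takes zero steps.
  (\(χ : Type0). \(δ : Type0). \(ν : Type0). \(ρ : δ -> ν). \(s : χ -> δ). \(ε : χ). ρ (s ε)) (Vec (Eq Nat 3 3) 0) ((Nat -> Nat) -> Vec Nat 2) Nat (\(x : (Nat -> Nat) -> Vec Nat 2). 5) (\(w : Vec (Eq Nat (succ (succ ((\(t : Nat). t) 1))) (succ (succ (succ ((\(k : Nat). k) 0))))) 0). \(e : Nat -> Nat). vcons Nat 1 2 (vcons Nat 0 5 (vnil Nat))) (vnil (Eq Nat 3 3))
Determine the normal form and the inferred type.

resulting normal form:
  5
type:
  Nat
observation: 7 normal-order steps separate the term from its normal form.


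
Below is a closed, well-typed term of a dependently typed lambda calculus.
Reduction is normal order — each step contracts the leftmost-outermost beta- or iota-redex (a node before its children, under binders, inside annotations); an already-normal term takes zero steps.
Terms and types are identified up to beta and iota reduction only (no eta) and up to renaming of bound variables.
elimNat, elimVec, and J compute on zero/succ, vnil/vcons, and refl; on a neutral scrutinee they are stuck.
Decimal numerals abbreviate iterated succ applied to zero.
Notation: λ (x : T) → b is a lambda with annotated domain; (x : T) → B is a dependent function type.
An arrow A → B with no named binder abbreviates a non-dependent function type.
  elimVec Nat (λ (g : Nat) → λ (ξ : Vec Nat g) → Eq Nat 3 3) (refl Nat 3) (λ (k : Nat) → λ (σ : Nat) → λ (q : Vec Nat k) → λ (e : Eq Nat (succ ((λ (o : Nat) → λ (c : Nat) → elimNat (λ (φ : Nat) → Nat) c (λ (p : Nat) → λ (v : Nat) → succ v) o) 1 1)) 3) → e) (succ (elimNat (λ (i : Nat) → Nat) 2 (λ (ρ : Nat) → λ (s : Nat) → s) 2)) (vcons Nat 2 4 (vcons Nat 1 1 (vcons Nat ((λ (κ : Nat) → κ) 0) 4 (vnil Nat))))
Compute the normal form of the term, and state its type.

reduced normal form:
  refl Nat 3
type:
  Eq Nat 3 3
observation: the leftmost-outermost redex is an elimVec iota-redex, and normalization takes 16 steps.


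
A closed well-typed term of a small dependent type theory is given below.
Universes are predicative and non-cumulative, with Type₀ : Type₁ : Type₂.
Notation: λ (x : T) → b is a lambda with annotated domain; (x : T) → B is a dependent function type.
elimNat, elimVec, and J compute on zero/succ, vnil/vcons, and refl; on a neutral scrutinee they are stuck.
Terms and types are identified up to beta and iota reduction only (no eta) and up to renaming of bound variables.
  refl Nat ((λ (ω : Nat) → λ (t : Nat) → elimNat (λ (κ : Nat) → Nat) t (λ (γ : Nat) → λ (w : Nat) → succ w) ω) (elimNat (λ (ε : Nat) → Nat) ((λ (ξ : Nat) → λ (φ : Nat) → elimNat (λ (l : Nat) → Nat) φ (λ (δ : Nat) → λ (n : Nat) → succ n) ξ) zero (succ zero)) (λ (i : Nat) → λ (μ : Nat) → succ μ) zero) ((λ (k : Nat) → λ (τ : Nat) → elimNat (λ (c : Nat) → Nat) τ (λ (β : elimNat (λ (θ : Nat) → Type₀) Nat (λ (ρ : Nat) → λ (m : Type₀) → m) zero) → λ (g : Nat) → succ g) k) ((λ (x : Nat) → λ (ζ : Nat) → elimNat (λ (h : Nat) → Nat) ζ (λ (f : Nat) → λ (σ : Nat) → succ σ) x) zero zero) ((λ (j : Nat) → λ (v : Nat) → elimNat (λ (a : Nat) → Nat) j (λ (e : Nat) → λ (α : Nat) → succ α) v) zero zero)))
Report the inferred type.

inferred type:
  Eq Nat (succ zero) (succ zero)


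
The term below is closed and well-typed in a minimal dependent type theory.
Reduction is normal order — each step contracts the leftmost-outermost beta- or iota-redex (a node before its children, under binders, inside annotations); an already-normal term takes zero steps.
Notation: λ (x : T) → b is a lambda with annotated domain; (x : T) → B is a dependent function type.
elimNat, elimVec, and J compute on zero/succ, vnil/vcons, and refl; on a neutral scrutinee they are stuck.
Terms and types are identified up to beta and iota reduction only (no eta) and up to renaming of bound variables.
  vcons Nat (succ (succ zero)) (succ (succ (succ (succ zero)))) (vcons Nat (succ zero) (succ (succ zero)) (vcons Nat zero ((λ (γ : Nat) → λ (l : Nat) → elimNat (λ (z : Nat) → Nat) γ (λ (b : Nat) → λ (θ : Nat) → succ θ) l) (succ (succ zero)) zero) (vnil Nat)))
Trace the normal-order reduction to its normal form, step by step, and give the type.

normal-order reduction:
  vcons Nat (succ (succ zero)) (succ (succ (succ (succ zero)))) (vcons Nat (succ zero) (succ (succ zero)) (vcons Nat zero ((λ (γ : Nat) → λ (l : Nat) → elimNat (λ (z : Nat) → Nat) γ (λ (b : Nat) → λ (θ : Nat) → succ θ) l) (succ (succ zero)) zero) (vnil Nat)))
  ~> vcons Nat (succ (succ zero)) (succ (succ (succ (succ zero)))) (vcons Nat (succ zero) (succ (succ zero)) (vcons Nat zero ((λ (γ : Nat) → elimNat (λ (l : Nat) → Nat) (succ (succ zero)) (λ (z : Nat) → λ (b : Nat) → succ b) γ) zero) (vnil Nat)))
  ~> vcons Nat (succ (succ zero)) (succ (succ (succ (succ zero)))) (vcons Nat (succ zero) (succ (succ zero)) (vcons Nat zero (elimNat (λ (γ : Nat) → Nat) (succ (succ zero)) (λ (l : Nat) → λ (z : Nat) → succ z) zero) (vnil Nat)))
  ~> vcons Nat (succ (succ zero)) (succ (succ (succ (succ zero)))) (vcons Nat (succ zero) (succ (succ zero)) (vcons Nat zero (succ (succ zero)) (vnil Nat)))
type:
  Vec Nat (succ (succ (succ zero)))


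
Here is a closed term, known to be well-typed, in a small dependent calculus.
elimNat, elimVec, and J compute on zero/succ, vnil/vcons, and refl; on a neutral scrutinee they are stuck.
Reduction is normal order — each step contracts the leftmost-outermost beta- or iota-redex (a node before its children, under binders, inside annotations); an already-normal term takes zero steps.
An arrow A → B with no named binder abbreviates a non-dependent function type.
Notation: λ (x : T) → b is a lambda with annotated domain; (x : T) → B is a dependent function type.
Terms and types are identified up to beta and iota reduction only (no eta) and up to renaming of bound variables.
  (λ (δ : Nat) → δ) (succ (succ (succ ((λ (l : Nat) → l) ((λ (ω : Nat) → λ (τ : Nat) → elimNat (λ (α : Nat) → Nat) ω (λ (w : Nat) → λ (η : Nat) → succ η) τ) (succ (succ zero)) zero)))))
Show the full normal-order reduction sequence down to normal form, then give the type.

reduction (normal order):
  (λ (δ : Nat) → δ) (succ (succ (succ ((λ (l : Nat) → l) ((λ (ω : Nat) → λ (τ : Nat) → elimNat (λ (α : Nat) → Nat) ω (λ (w : Nat) → λ (η : Nat) → succ η) τ) (succ (succ zero)) zero)))))
  ~> succ (succ (succ ((λ (δ : Nat) → δ) ((λ (l : Nat) → λ (ω : Nat) → elimNat (λ (τ : Nat) → Nat) l (λ (α : Nat) → λ (w : Nat) → succ w) ω) (succ (succ zero)) zero))))
  ~> succ (succ (succ ((λ (δ : Nat) → λ (l : Nat) → elimNat (λ (ω : Nat) → Nat) δ (λ (τ : Nat) → λ (α : Nat) → succ α) l) (succ (succ zero)) zero)))
  ~> succ (succ (succ ((λ (δ : Nat) → elimNat (λ (l : Nat) → Nat) (succ (succ zero)) (λ (ω : Nat) → λ (τ : Nat) → succ τ) δ) zero)))
  ~> succ (succ (succ (elimNat (λ (δ : Nat) → Nat) (succ (succ zero)) (λ (l : Nat) → λ (ω : Nat) → succ ω) zero)))
  ~> succ (succ (succ (succ (succ zero))))
type:
  Nat


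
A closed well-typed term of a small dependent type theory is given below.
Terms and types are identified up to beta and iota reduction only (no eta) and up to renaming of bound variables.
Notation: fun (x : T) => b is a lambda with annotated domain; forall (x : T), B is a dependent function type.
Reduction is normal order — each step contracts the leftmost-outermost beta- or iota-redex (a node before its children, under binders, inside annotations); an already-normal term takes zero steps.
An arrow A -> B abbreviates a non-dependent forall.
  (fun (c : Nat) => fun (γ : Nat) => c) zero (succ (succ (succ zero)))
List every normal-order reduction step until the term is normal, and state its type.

normal-order reduction sequence:
  (fun (c : Nat) => fun (γ : Nat) => c) zero (succ (succ (succ zero)))
  ~> (fun (c : Nat) => zero) (succ (succ (succ zero)))
  ~> zero
inferred type:
  Nat


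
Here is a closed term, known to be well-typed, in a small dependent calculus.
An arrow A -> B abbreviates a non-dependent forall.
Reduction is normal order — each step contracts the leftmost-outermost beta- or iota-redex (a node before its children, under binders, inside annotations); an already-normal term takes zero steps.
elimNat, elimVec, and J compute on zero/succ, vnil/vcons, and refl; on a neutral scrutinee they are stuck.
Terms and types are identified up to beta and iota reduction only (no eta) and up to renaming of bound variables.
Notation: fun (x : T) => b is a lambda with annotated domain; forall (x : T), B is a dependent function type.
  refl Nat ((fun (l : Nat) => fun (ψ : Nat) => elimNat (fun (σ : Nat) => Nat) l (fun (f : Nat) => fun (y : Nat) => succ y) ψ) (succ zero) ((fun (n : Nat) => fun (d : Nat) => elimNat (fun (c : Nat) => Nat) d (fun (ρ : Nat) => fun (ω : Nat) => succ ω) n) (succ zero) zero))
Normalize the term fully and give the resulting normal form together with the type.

resulting normal form:
  refl Nat (succ (succ zero))
type:
  Eq Nat (succ (succ zero)) (succ (succ zero))
observation: the first redex contracted is a beta-redex; the normal form is reached in 12 normal-order steps.


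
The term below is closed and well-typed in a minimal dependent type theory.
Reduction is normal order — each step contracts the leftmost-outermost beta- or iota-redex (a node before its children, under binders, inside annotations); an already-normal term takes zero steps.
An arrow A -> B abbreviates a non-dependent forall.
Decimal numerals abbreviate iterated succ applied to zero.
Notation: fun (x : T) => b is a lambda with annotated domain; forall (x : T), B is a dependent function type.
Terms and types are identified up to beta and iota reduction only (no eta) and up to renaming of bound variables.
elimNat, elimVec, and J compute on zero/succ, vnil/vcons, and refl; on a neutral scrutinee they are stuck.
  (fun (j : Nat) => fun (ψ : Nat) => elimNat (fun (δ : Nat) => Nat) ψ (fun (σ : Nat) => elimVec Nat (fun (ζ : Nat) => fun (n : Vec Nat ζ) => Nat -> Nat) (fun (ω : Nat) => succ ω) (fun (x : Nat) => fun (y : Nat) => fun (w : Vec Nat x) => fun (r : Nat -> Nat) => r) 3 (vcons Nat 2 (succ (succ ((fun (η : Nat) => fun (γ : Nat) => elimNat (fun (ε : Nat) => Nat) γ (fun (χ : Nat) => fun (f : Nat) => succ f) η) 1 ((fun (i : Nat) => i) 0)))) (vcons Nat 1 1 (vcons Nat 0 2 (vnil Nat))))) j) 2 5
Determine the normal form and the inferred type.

reduced normal form:
  7
inferred type:
  Nat


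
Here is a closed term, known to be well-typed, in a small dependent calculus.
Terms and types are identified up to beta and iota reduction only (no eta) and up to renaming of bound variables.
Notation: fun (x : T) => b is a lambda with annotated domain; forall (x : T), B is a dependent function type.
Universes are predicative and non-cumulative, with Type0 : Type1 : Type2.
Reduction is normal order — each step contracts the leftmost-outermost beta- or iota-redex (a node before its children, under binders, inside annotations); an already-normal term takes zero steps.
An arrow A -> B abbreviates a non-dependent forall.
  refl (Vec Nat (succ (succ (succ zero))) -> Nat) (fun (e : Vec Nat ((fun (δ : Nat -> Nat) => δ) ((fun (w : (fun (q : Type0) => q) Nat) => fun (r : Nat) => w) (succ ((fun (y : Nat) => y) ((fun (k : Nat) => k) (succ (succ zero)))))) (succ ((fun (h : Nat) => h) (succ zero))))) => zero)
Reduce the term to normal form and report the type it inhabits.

resulting normal form:
  refl (Vec Nat (succ (succ (succ zero))) -> Nat) (fun (e : Vec Nat (succ (succ (succ zero)))) => zero)
type:
  Eq (Vec Nat (succ (succ (succ zero))) -> Nat) (fun (e : Vec Nat (succ (succ (succ zero)))) => zero) (fun (δ : Vec Nat (succ (succ (succ zero)))) => zero)


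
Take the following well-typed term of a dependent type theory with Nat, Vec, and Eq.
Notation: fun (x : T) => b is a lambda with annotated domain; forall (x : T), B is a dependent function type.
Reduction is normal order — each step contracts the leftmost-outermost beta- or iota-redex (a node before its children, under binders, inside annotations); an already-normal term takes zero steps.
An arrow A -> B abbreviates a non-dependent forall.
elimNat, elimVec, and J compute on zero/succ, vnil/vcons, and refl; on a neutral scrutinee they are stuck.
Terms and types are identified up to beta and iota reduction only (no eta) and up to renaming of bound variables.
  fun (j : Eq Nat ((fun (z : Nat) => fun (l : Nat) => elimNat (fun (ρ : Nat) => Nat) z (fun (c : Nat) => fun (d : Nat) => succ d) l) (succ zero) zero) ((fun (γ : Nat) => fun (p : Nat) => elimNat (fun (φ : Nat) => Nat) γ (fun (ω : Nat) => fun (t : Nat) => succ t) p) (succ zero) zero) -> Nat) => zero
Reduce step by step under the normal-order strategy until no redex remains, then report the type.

normal-order reduction:
  fun (j : Eq Nat ((fun (z : Nat) => fun (l : Nat) => elimNat (fun (ρ : Nat) => Nat) z (fun (c : Nat) => fun (d : Nat) => succ d) l) (succ zero) zero) ((fun (γ : Nat) => fun (p : Nat) => elimNat (fun (φ : Nat) => Nat) γ (fun (ω : Nat) => fun (t : Nat) => succ t) p) (succ zero) zero) -> Nat) => zero
  ~> fun (j : Eq Nat ((fun (z : Nat) => elimNat (fun (l : Nat) => Nat) (succ zero) (fun (ρ : Nat) => fun (c : Nat) => succ c) z) zero) ((fun (d : Nat) => fun (γ : Nat) => elimNat (fun (p : Nat) => Nat) d (fun (φ : Nat) => fun (ω : Nat) => succ ω) γ) (succ zero) zero) -> Nat) => zero
  ~> fun (j : Eq Nat (elimNat (fun (z : Nat) => Nat) (succ zero) (fun (l : Nat) => fun (ρ : Nat) => succ ρ) zero) ((fun (c : Nat) => fun (d : Nat) => elimNat (fun (γ : Nat) => Nat) c (fun (p : Nat) => fun (φ : Nat) => succ φ) d) (succ zero) zero) -> Nat) => zero
  ~> fun (j : Eq Nat (succ zero) ((fun (z : Nat) => fun (l : Nat) => elimNat (fun (ρ : Nat) => Nat) z (fun (c : Nat) => fun (d : Nat) => succ d) l) (succ zero) zero) -> Nat) => zero
  ~> fun (j : Eq Nat (succ zero) ((fun (z : Nat) => elimNat (fun (l : Nat) => Nat) (succ zero) (fun (ρ : Nat) => fun (c : Nat) => succ c) z) zero) -> Nat) => zero
  ~> fun (j : Eq Nat (succ zero) (elimNat (fun (z : Nat) => Nat) (succ zero) (fun (l : Nat) => fun (ρ : Nat) => succ ρ) zero) -> Nat) => zero
  ~> fun (j : Eq Nat (succ zero) (succ zero) -> Nat) => zero
type:
  (Eq Nat (succ zero) (succ zero) -> Nat) -> Nat


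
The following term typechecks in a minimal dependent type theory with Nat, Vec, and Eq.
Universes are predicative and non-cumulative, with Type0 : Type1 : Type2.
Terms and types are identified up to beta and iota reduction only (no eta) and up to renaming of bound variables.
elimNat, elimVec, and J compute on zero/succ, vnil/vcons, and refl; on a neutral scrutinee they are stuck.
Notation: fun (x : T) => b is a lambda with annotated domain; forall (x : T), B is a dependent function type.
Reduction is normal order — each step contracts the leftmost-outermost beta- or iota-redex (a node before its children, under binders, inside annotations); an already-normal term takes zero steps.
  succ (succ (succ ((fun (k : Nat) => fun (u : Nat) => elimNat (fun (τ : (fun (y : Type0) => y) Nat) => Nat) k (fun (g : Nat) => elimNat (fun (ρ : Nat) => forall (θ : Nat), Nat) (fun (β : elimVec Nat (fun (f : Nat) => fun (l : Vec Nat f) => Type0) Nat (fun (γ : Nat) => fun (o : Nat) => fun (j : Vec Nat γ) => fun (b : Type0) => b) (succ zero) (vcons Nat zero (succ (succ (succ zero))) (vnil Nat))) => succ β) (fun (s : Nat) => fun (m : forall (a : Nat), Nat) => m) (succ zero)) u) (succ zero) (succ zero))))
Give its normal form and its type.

resulting normal form:
  succ (succ (succ (succ (succ zero))))
inferred type:
  Nat


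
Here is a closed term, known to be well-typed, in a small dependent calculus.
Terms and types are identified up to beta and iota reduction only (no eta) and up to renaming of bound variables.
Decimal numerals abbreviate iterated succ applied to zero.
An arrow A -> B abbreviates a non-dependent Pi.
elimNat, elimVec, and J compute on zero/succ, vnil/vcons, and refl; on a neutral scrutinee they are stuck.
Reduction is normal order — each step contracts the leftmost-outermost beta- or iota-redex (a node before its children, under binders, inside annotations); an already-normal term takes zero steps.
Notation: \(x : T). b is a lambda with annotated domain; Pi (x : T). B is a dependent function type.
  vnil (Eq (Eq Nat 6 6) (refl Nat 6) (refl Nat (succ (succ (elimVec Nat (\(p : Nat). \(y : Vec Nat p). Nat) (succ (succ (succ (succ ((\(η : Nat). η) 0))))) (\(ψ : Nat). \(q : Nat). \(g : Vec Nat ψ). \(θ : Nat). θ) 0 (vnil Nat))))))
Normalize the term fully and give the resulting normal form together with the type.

resulting normal form:
  vnil (Eq (Eq Nat 6 6) (refl Nat 6) (refl Nat 6))
the term's type:
  Vec (Eq (Eq Nat 6 6) (refl Nat 6) (refl Nat 6)) 0
observation: normalization takes exactly 2 steps under the normal-order strategy.


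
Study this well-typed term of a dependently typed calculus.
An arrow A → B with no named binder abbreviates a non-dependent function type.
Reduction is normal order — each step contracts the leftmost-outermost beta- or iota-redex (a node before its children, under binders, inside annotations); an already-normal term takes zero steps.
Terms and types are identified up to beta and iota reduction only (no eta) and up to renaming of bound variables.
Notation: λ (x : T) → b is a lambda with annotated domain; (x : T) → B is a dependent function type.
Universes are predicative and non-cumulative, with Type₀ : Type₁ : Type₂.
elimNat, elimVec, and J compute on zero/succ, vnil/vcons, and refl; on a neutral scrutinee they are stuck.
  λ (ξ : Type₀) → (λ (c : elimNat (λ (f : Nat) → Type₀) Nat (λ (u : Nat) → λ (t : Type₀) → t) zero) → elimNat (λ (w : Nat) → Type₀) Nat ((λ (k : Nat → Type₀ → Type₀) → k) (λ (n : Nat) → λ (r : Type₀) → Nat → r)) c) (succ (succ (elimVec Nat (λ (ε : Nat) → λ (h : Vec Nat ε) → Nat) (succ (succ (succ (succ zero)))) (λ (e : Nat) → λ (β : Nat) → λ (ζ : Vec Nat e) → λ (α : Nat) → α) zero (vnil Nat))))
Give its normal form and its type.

resulting normal form:
  λ (ξ : Type₀) → Nat → Nat → Nat → Nat → Nat → Nat → Nat
the term's type:
  Type₀ → Type₀
observation: 24 normal-order steps separate the term from its normal form.


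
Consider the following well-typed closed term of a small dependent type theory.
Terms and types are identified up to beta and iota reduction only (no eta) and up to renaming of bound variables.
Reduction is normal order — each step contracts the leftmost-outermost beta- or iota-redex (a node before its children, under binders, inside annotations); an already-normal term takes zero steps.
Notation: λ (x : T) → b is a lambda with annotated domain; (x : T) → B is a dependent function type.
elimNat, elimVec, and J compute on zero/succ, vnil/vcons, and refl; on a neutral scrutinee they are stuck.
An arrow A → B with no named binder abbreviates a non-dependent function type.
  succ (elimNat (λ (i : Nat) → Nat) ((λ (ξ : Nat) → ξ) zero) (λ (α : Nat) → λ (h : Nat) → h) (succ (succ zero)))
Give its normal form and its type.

resulting normal form:
  succ zero
type:
  Nat
observation: contracting an elimNat iota-redex first, the term normalizes in 8 steps.


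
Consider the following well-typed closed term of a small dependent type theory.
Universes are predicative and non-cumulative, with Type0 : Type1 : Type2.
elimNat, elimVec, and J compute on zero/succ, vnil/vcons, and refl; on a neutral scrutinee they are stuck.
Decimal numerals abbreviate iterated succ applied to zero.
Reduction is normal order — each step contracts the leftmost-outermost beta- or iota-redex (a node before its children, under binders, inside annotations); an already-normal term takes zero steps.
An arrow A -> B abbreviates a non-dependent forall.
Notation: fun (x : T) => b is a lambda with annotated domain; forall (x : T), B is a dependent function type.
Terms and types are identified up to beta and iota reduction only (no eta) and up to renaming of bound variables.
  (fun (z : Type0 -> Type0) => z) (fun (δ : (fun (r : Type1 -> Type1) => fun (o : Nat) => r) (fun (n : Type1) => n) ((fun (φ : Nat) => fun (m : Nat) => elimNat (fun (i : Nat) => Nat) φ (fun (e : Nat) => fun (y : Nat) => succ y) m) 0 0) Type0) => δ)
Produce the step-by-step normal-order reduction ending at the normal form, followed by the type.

reduction (normal order):
  (fun (z : Type0 -> Type0) => z) (fun (δ : (fun (r : Type1 -> Type1) => fun (o : Nat) => r) (fun (n : Type1) => n) ((fun (φ : Nat) => fun (m : Nat) => elimNat (fun (i : Nat) => Nat) φ (fun (e : Nat) => fun (y : Nat) => succ y) m) 0 0) Type0) => δ)
  ~> fun (z : (fun (δ : Type1 -> Type1) => fun (r : Nat) => δ) (fun (o : Type1) => o) ((fun (n : Nat) => fun (φ : Nat) => elimNat (fun (m : Nat) => Nat) n (fun (i : Nat) => fun (e : Nat) => succ e) φ) 0 0) Type0) => z
  ~> fun (z : (fun (δ : Nat) => fun (r : Type1) => r) ((fun (o : Nat) => fun (n : Nat) => elimNat (fun (φ : Nat) => Nat) o (fun (m : Nat) => fun (i : Nat) => succ i) n) 0 0) Type0) => z
  ~> fun (z : (fun (δ : Type1) => δ) Type0) => z
  ~> fun (z : Type0) => z
the term's type:
  Type0 -> Type0
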